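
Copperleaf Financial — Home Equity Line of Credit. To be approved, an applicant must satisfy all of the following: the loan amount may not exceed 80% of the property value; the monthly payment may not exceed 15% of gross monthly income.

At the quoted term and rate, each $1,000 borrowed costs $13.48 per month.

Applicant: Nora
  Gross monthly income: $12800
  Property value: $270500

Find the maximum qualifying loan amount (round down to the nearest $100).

$142,400

Payment cap: 15% × $12,800 = $1,920/month.
At $13.48 per $1,000, that supports 1,920/13.48 × 1,000 ≈ $142,433 → $142,400.
LTV cap: 80% × $270,500 = $216,400 → $216,400.
Binding constraint: payment-to-income.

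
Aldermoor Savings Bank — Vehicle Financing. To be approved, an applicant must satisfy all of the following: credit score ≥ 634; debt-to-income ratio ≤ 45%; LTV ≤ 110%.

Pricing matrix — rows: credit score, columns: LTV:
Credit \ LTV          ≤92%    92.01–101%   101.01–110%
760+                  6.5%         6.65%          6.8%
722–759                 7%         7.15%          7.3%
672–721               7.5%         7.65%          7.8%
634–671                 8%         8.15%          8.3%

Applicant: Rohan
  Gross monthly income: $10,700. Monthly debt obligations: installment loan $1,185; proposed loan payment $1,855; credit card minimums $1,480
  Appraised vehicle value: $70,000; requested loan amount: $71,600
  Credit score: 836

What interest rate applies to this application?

6.8%

Credit score 836 ≥ 634; Total monthly debts = (1,185 + 1,855 + 1,480) = 4,520. DTI: 4,520 ÷ 10,700 = 42.2%, within the 45% cap
Loan-to-value = 71,600/70,000 = 102.3% — pass (110% max)
Credit 836 → row 760+; LTV 102.3% → column 101.01–110%. Grid cell → 6.8%.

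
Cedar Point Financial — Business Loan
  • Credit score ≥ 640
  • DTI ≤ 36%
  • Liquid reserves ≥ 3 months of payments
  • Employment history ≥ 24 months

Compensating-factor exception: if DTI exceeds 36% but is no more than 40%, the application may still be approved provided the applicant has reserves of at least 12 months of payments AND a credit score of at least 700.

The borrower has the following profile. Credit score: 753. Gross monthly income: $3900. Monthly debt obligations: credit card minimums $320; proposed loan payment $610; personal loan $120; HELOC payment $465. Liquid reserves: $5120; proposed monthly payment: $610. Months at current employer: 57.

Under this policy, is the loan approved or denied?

Credit score 753 ≥ 640 (meets base)
Total debts = (320 + 610 + 120 + 465) = 1,515. DTI: 1,515 ÷ 3,900 = 38.8%, over the 36% base limit.
Reserves: 5,120 ÷ 610 = 8.4 months (meets 3-month minimum)
Employment 57 ≥ 24 months
38.8% falls in the override range (36%–40%), so the compensating-factor test applies.
Reserves 8.4 < 12 months; credit score 753 ≥ 700.
Compensating-factor requirement not fully met.

Denied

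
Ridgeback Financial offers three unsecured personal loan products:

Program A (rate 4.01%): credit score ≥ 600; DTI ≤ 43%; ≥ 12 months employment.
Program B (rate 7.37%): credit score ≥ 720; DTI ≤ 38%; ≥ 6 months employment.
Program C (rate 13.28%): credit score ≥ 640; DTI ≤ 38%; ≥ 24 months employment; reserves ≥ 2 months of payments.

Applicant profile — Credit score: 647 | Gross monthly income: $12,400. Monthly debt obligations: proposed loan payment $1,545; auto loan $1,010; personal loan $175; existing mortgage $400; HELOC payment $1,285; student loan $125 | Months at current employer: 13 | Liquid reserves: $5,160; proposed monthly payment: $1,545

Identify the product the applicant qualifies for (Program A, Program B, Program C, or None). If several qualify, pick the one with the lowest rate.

Total debts = (1,545 + 1,010 + 175 + 400 + 1,285 + 125) = 4,540; DTI = 4,540/12,400 = 36.6%.
Reserves = 5,160/1,545 = 3.3 months.
Program A: score 647 ≥ 600; DTI 36.6% ≤ 43%; employment 13 ≥ 12 mo → qualifies.
Program B: score 647 < 720; DTI 36.6% ≤ 38%; employment 13 ≥ 6 mo → does not qualify.
Program C: score 647 ≥ 640; DTI 36.6% ≤ 38%; employment 13 < 24 mo; reserves 3.3 ≥ 2 mo → does not qualify.

Program A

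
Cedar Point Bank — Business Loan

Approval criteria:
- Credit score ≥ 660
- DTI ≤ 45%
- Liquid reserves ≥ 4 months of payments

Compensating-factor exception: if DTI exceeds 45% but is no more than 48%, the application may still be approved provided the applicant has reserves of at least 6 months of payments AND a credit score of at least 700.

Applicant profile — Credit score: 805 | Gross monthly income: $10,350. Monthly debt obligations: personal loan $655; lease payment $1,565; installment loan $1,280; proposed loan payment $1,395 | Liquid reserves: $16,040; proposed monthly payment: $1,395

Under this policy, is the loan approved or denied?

Credit score 805 ≥ 660 (meets base)
Total debts = (655 + 1,565 + 1,280 + 1,395) = 4,895. DTI: 4,895 ÷ 10,350 = 47.3%, over the 45% base limit.
Liquid reserves cover 16,040/1,395 = 11.5 months — ≥ 4 required
DTI 47.3% is within the 45%–48% exception band; checking compensating factors.
Reserves 11.5 ≥ 6 months; credit score 805 ≥ 700.
Both override conditions satisfied; DTI exception granted.

Approved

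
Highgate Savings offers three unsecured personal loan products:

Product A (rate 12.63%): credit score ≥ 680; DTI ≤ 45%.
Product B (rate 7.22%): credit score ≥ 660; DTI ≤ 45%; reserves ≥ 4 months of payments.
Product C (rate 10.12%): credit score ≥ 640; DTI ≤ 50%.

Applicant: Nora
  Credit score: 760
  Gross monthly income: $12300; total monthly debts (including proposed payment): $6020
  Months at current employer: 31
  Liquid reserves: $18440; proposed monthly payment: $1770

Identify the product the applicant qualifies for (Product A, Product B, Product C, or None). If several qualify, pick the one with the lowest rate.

DTI = 6,020/12,300 = 48.9%.
Reserves = 18,440/1,770 = 10.4 months.
Product A: score 760 ≥ 680; DTI 48.9% > 45% → does not qualify.
Product B: score 760 ≥ 660; DTI 48.9% > 45%; reserves 10.4 ≥ 4 mo → does not qualify.
Product C: score 760 ≥ 640; DTI 48.9% ≤ 50% → qualifies.

Product C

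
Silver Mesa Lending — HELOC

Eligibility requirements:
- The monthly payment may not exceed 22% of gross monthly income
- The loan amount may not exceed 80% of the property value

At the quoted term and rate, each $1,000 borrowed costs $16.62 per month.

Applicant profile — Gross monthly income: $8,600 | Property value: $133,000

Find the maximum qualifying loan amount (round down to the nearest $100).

$106,400

Payment cap: 22% × $8,600 = $1,892/month.
At $16.62 per $1,000, that supports 1,892/16.62 × 1,000 ≈ $113,838 → $113,800.
LTV cap: 80% × $133,000 = $106,400 → $106,400.
Binding constraint: loan-to-value.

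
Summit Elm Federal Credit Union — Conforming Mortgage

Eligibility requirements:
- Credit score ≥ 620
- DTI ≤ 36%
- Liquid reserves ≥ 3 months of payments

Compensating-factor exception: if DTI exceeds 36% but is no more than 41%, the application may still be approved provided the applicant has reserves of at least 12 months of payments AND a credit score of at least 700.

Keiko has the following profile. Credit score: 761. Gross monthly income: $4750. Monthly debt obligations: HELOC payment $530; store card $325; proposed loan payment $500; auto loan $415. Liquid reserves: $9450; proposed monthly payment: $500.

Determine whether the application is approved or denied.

Approved

Credit score 761 ≥ 620 (meets base)
Total debts = (530 + 325 + 500 + 415) = 1,770. DTI = 1,770/4,750 = 37.3% > 36% — standard DTI limit exceeded.
Reserves: 9,450 ÷ 500 = 18.9 months (meets 3-month minimum)
DTI 37.3% is within the 36%–41% exception band; checking compensating factors.
Reserves 18.9 ≥ 12 months; credit score 761 ≥ 700.
Both compensating conditions met → exception applies.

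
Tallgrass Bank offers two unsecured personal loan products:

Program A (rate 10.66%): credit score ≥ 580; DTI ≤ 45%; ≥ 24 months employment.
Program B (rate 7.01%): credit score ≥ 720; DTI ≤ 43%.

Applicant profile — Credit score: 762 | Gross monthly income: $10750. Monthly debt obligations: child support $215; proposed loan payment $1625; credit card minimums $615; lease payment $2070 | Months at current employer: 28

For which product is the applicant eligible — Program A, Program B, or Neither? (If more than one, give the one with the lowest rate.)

Program B

Total debts = (215 + 1,625 + 615 + 2,070) = 4,525; DTI = 4,525/10,750 = 42.1%.
Program A: score 762 ≥ 580; DTI 42.1% ≤ 45%; employment 28 ≥ 24 mo → qualifies.
Program B: score 762 ≥ 720; DTI 42.1% ≤ 43% → qualifies.
Qualifying: Program A, Program B. Lowest rate is 7.01% → Program B.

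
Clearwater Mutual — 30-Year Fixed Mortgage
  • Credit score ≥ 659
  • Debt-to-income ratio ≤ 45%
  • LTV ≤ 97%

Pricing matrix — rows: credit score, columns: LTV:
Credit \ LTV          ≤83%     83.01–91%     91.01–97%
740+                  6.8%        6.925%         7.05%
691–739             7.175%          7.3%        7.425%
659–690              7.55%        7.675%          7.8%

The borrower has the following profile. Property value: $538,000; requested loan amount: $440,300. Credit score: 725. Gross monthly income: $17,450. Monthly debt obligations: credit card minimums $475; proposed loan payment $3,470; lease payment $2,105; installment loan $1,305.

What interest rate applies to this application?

Credit score 725 ≥ 659; Total monthly debts = (475 + 3,470 + 2,105 + 1,305) = 7,355. Debt-to-income = 7,355/17,450 = 42.1% — meets 45% limit
Loan-to-value = 440,300/538,000 = 81.8% — pass (97% max)
Score 725 is in the 691–739 band; LTV 81.8% is in the ≤83% band → 7.175%.

7.175%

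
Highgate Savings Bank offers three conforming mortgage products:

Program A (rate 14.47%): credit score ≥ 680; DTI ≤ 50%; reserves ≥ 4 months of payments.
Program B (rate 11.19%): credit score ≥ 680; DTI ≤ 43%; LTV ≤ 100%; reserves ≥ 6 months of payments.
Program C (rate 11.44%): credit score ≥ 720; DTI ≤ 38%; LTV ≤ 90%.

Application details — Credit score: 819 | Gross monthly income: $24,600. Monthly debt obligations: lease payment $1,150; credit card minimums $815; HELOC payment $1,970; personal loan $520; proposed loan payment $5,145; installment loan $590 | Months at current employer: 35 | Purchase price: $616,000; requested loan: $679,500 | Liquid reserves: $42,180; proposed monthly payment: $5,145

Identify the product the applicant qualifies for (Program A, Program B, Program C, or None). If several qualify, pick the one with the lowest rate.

Program A

Total debts = (1,150 + 815 + 1,970 + 520 + 5,145 + 590) = 10,190; DTI = 10,190/24,600 = 41.4%.
LTV = 679,500/616,000 = 110.3%.
Reserves = 42,180/5,145 = 8.2 months.
Program A: score 819 ≥ 680; DTI 41.4% ≤ 50%; reserves 8.2 ≥ 4 mo → qualifies.
Program B: score 819 ≥ 680; DTI 41.4% ≤ 43%; LTV 110.3% > 100%; reserves 8.2 ≥ 6 mo → does not qualify.
Program C: score 819 ≥ 720; DTI 41.4% > 38%; LTV 110.3% > 90% → does not qualify.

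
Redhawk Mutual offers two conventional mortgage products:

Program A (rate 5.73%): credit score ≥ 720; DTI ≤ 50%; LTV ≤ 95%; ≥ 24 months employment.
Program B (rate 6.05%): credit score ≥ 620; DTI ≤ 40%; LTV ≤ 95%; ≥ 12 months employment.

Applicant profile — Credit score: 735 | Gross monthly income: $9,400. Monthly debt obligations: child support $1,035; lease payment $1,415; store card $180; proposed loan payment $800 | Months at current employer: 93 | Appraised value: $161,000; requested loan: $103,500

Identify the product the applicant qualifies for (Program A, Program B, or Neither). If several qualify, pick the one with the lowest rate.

Total debts = (1,035 + 1,415 + 180 + 800) = 3,430; DTI = 3,430/9,400 = 36.5%.
LTV = 103,500/161,000 = 64.3%.
Program A: score 735 ≥ 720; DTI 36.5% ≤ 50%; LTV 64.3% ≤ 95%; employment 93 ≥ 24 mo → qualifies.
Program B: score 735 ≥ 620; DTI 36.5% ≤ 40%; LTV 64.3% ≤ 95%; employment 93 ≥ 12 mo → qualifies.
Qualifying: Program A, Program B. Lowest rate is 5.73% → Program A.

Program A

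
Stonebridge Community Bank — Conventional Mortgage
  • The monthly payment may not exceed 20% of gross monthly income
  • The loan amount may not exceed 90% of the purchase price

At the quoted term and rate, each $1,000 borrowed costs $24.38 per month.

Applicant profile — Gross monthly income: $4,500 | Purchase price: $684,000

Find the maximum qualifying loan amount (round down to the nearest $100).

Payment cap: 20% × $4,500 = $900/month.
At $24.38 per $1,000, that supports 900/24.38 × 1,000 ≈ $36,915 → $36,900.
LTV cap: 90% × $684,000 = $615,600 → $615,600.
Binding constraint: payment-to-income.

$36,900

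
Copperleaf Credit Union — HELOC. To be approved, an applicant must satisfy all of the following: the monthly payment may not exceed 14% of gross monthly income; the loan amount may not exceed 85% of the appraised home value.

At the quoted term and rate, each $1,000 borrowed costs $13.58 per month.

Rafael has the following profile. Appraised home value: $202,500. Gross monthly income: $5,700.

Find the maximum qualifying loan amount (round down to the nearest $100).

Payment cap: 14% × $5,700 = $798/month.
At $13.58 per $1,000, that supports 798/13.58 × 1,000 ≈ $58,762 → $58,700.
LTV cap: 85% × $202,500 = $172,125 → $172,100.
Binding constraint: payment-to-income.

$58,700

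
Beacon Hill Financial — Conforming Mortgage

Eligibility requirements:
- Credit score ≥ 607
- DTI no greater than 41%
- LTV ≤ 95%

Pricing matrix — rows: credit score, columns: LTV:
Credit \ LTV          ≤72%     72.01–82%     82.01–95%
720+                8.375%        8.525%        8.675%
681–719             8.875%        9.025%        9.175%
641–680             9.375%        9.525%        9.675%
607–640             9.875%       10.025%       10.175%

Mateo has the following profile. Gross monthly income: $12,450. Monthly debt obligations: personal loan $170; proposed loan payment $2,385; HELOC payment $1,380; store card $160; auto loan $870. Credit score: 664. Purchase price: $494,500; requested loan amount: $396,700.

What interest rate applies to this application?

Credit score 664 ≥ 607; Total monthly debts = (170 + 2,385 + 1,380 + 160 + 870) = 4,965. DTI: 4,965 ÷ 12,450 = 39.9%, within the 41% cap
LTV: 396,700 ÷ 494,500 = 80.2%, within 95% cap
Row: 664 falls in 641–680. Column: 80.2% falls in 72.01–82%. Rate = 9.525%.

9.525%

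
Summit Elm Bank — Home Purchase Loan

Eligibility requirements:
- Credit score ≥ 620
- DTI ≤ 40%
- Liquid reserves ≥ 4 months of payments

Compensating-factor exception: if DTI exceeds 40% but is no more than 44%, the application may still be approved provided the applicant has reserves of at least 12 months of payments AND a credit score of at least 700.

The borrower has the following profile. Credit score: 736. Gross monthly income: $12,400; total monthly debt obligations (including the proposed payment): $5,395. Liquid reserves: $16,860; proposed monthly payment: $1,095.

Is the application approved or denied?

Approved

Credit score 736 ≥ 620 (meets base)
DTI = 5,395/12,400 = 43.5% > 40% — standard DTI limit exceeded.
Reserves: 16,860 ÷ 1,095 = 15.4 months (meets 4-month minimum)
DTI 43.5% is within the 40%–44% exception band; checking compensating factors.
Reserves 15.4 ≥ 12 months; credit score 736 ≥ 700.
Both override conditions satisfied; DTI exception granted.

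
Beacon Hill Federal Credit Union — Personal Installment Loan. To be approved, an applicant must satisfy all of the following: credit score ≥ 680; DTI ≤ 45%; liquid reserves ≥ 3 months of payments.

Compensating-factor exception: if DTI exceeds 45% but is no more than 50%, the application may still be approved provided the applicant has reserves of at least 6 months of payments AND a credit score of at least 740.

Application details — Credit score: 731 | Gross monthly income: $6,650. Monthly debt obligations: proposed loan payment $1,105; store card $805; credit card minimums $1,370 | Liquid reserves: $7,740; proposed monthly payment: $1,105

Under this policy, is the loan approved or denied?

Denied

Credit score 731 ≥ 680 (meets base)
Total debts = (1,105 + 805 + 1,370) = 3,280. DTI: 3,280 ÷ 6,650 = 49.3%, over the 45% base limit.
Reserves = 7,740/1,105 = 7.0 months ≥ 3
49.3% falls in the override range (45%–50%), so the compensating-factor test applies.
Override check — reserves: 7.0 mo (ok); score: 731 (below 740).
Override conditions not both satisfied; exception does not apply.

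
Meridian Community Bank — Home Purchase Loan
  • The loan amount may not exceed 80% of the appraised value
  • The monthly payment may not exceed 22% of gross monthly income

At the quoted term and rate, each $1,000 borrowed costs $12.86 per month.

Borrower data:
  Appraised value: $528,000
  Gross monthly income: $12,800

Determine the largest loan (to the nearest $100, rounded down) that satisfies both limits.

$218,900

Payment cap: 22% × $12,800 = $2,816/month.
At $12.86 per $1,000, that supports 2,816/12.86 × 1,000 ≈ $218,973 → $218,900.
LTV cap: 80% × $528,000 = $422,400 → $422,400.
Binding constraint: payment-to-income.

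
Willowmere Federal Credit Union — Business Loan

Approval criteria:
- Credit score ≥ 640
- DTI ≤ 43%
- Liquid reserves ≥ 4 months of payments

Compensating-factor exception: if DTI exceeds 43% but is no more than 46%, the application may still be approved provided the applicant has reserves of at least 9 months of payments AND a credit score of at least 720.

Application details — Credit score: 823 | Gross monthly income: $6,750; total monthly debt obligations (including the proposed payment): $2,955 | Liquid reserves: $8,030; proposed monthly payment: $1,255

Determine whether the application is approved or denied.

Credit score 823 ≥ 640 (meets base)
DTI = 2,955/6,750 = 43.8% > 43% — standard DTI limit exceeded.
Reserves: 8,030 ÷ 1,255 = 6.4 months (meets 4-month minimum)
DTI 43.8% is within the 43%–46% exception band; checking compensating factors.
Override check — reserves: 6.4 mo (short of 9); score: 823 (ok).
Override conditions not both satisfied; exception does not apply.

Denied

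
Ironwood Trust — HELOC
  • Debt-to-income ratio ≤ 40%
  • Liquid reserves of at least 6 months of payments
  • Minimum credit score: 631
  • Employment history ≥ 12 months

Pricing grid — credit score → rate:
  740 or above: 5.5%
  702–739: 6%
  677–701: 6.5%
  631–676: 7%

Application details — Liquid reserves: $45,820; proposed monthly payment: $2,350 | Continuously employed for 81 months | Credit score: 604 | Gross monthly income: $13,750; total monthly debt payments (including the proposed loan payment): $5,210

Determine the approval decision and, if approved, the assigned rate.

Denied

Credit score 604 < 631 (below minimum)
Employment 81 ≥ 12 months
Debt-to-income = 5,210/13,750 = 37.9% — meets 40% limit
Reserves = 45,820/2,350 = 19.5 months ≥ 6
Not all requirements met → denied.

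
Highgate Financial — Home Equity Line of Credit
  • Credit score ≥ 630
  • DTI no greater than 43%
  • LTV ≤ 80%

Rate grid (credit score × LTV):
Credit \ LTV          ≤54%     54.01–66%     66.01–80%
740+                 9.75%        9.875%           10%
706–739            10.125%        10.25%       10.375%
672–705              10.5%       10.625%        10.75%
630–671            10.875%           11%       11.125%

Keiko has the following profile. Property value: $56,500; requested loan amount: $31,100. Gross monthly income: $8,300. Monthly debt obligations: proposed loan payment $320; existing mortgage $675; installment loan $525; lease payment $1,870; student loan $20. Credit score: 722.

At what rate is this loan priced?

Credit score 722 ≥ 630; Total monthly debts = (320 + 675 + 525 + 1,870 + 20) = 3,410. DTI = 3,410/8,300 = 41.1% ≤ 43%
LTV: 31,100 ÷ 56,500 = 55%, within 80% cap
Score 722 is in the 706–739 band; LTV 55% is in the 54.01–66% band → 10.25%.

10.25%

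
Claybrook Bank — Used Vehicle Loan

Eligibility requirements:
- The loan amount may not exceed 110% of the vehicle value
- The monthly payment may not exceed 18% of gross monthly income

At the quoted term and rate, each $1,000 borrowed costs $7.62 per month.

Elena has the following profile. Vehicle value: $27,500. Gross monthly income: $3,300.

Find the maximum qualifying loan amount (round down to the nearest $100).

$30,200

Payment cap: 18% × $3,300 = $594/month.
At $7.62 per $1,000, that supports 594/7.62 × 1,000 ≈ $77,952 → $77,900.
LTV cap: 110% × $27,500 = $30,250 → $30,200.
Binding constraint: loan-to-value.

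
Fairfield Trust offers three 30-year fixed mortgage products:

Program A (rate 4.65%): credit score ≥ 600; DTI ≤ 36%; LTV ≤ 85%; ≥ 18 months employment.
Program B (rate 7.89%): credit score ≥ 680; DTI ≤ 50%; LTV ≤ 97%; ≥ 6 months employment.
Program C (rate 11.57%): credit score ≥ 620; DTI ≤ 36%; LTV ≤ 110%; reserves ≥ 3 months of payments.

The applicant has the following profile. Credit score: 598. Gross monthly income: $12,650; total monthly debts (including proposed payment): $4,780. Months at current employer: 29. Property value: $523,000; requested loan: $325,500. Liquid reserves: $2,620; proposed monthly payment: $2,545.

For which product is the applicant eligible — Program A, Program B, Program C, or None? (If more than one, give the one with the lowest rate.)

None

DTI = 4,780/12,650 = 37.8%.
LTV = 325,500/523,000 = 62.2%.
Reserves = 2,620/2,545 = 1.0 months.
Program A: score 598 < 600; DTI 37.8% > 36%; LTV 62.2% ≤ 85%; employment 29 ≥ 18 mo → does not qualify.
Program B: score 598 < 680; DTI 37.8% ≤ 50%; LTV 62.2% ≤ 97%; employment 29 ≥ 6 mo → does not qualify.
Program C: score 598 < 620; DTI 37.8% > 36%; LTV 62.2% ≤ 110%; reserves 1.0 < 3 mo → does not qualify.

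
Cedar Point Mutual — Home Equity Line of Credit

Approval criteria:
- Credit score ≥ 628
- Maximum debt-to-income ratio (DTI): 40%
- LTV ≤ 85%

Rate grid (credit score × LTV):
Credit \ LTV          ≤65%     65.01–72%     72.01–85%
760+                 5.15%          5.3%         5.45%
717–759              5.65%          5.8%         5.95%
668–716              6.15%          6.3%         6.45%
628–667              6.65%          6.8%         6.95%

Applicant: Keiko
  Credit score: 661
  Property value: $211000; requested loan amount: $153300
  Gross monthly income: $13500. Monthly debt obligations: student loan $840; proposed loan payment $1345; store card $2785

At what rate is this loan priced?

6.95%

Credit score 661 ≥ 628; Total monthly debts = (840 + 1,345 + 2,785) = 4,970. DTI: 4,970 ÷ 13,500 = 36.8%, within the 40% cap
LTV: 153,300 ÷ 211,000 = 72.7%, within 85% cap
Score 661 is in the 628–667 band; LTV 72.7% is in the 72.01–85% band → 6.95%.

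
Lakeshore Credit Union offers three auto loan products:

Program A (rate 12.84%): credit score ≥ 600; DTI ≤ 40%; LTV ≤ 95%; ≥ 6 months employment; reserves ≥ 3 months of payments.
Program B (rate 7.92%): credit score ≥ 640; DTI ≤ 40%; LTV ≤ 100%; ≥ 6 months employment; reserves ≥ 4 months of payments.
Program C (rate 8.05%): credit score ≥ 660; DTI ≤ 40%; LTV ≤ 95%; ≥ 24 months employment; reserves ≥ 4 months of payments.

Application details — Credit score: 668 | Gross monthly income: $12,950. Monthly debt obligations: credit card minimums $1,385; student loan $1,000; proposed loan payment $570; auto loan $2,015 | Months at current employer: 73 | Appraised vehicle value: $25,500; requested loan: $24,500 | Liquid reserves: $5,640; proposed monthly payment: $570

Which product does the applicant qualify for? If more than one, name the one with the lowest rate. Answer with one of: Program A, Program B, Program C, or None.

Total debts = (1,385 + 1,000 + 570 + 2,015) = 4,970; DTI = 4,970/12,950 = 38.4%.
LTV = 24,500/25,500 = 96.1%.
Reserves = 5,640/570 = 9.9 months.
Program A: score 668 ≥ 600; DTI 38.4% ≤ 40%; LTV 96.1% > 95%; employment 73 ≥ 6 mo; reserves 9.9 ≥ 3 mo → does not qualify.
Program B: score 668 ≥ 640; DTI 38.4% ≤ 40%; LTV 96.1% ≤ 100%; employment 73 ≥ 6 mo; reserves 9.9 ≥ 4 mo → qualifies.
Program C: score 668 ≥ 660; DTI 38.4% ≤ 40%; LTV 96.1% > 95%; employment 73 ≥ 24 mo; reserves 9.9 ≥ 4 mo → does not qualify.

Program B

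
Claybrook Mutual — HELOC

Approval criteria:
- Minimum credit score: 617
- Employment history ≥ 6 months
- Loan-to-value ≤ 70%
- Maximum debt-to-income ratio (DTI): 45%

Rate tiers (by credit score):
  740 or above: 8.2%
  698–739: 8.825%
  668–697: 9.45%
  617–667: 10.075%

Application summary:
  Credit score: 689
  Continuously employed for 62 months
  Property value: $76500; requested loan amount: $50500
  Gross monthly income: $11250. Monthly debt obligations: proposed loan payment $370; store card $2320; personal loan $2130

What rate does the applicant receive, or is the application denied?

Approved at 9.45%

Credit score 689 ≥ 617 (meets minimum)
Employment 62 ≥ 6 months
Loan-to-value = 50,500/76,500 = 66% — pass (70% max)
Total monthly debts = (370 + 2,320 + 2,130) = 4,820. DTI = 4,820/11,250 = 42.8% ≤ 45%
All requirements met. Score 689 falls in the 668–697 tier → 9.45%.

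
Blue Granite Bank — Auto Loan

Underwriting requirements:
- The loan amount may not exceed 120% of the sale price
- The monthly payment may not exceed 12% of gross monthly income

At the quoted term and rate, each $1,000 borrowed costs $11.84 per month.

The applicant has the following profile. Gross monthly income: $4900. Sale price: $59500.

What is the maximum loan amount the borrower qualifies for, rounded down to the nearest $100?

Payment cap: 12% × $4,900 = $588/month.
At $11.84 per $1,000, that supports 588/11.84 × 1,000 ≈ $49,662 → $49,600.
LTV cap: 120% × $59,500 = $71,400 → $71,400.
Binding constraint: payment-to-income.

$49,600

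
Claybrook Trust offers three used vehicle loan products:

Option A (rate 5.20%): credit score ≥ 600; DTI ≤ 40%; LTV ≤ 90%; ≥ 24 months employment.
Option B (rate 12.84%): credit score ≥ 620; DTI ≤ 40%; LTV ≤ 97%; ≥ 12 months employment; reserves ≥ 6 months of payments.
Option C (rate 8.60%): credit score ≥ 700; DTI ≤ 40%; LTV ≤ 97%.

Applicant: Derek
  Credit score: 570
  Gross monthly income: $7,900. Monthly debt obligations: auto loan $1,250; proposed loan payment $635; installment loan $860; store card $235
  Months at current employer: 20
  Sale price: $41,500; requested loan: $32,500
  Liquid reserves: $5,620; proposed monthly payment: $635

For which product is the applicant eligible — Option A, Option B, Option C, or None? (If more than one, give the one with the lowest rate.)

None

Total debts = (1,250 + 635 + 860 + 235) = 2,980; DTI = 2,980/7,900 = 37.7%.
LTV = 32,500/41,500 = 78.3%.
Reserves = 5,620/635 = 8.9 months.
Option A: score 570 < 600; DTI 37.7% ≤ 40%; LTV 78.3% ≤ 90%; employment 20 < 24 mo → does not qualify.
Option B: score 570 < 620; DTI 37.7% ≤ 40%; LTV 78.3% ≤ 97%; employment 20 ≥ 12 mo; reserves 8.9 ≥ 6 mo → does not qualify.
Option C: score 570 < 700; DTI 37.7% ≤ 40%; LTV 78.3% ≤ 97% → does not qualify.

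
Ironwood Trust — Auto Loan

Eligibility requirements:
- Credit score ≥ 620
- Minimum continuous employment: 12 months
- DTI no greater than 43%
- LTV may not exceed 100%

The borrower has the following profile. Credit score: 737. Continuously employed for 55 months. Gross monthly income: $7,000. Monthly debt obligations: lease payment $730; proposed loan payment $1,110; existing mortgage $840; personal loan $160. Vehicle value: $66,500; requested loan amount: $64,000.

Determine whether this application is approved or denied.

Approved

Credit score 737 ≥ 620 (meets)
Employment 55 ≥ 12 months
Total monthly debts = (730 + 1,110 + 840 + 160) = 2,840. DTI = 2,840/7,000 = 40.6% ≤ 43%
LTV = 64,000/66,500 = 96.2% ≤ 100%
All criteria satisfied.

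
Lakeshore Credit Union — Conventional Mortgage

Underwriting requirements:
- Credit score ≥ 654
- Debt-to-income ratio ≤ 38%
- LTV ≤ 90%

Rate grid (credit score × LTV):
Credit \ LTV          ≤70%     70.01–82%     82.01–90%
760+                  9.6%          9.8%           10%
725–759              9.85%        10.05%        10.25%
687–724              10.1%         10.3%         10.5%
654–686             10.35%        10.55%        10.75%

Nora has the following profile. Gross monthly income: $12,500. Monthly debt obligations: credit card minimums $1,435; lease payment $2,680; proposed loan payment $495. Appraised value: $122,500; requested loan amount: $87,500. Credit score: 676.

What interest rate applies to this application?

Credit score 676 ≥ 654; Total monthly debts = (1,435 + 2,680 + 495) = 4,610. DTI = 4,610/12,500 = 36.9% ≤ 38%
LTV: 87,500 ÷ 122,500 = 71.4%, within 90% cap
Credit 676 → row 654–686; LTV 71.4% → column 70.01–82%. Grid cell → 10.55%.

10.55%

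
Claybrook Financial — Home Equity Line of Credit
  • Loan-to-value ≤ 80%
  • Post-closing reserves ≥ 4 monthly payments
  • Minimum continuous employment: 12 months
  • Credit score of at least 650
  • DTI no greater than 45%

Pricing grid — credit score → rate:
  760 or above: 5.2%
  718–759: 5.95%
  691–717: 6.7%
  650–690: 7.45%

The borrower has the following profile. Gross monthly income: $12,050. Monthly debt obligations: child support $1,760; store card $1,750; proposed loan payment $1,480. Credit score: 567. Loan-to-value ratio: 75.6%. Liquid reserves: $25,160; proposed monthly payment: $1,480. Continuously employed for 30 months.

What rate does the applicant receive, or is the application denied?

Credit score 567 < 650 (below minimum)
Employment 30 ≥ 12 months
Total monthly debts = (1,760 + 1,750 + 1,480) = 4,990. DTI = 4,990/12,050 = 41.4% ≤ 45%
LTV 75.6% — within 80%
Reserves = 25,160/1,480 = 17.0 months ≥ 4
Not all requirements met → denied.

Denied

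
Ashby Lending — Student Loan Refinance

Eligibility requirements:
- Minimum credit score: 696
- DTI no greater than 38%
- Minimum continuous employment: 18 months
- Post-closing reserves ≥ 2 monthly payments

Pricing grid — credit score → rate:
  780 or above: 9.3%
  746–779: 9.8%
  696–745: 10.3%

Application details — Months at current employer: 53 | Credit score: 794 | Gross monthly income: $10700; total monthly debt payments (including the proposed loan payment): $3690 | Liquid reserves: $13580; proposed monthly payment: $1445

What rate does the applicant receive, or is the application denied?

Approved at 9.3%

Credit score 794 ≥ 696 (meets minimum)
Employment 53 ≥ 18 months
DTI: 3,690 ÷ 10,700 = 34.5%, within the 38% cap
Reserves = 13,580/1,445 = 9.4 months ≥ 2
All requirements met. Score 794 falls in the 780 or above tier → 9.3%.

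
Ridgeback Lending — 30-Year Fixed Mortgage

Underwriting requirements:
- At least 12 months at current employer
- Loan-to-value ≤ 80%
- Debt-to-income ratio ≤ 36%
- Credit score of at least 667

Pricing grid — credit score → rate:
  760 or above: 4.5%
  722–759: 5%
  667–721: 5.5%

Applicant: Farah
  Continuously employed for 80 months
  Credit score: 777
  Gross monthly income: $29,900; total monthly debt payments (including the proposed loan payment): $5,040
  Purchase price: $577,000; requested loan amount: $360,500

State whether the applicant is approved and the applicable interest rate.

Credit score 777 ≥ 667 (meets minimum)
LTV: 360,500 ÷ 577,000 = 62.5%, within 80% cap
Employment 80 ≥ 12 months
Debt-to-income = 5,040/29,900 = 16.9% — meets 36% limit
All requirements met. Score 777 falls in the 760 or above tier → 4.5%.

Approved at 4.5%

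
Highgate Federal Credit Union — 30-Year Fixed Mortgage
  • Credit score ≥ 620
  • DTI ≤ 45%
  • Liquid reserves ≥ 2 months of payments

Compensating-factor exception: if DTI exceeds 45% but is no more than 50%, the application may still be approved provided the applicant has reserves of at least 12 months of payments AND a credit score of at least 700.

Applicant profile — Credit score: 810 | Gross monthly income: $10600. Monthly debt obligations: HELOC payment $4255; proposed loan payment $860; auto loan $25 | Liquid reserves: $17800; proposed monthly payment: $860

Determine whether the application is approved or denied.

Credit score 810 ≥ 620 (meets base)
Total debts = (4,255 + 860 + 25) = 5,140. DTI: 5,140 ÷ 10,600 = 48.5%, over the 45% base limit.
Reserves = 17,800/860 = 20.7 months ≥ 2
48.5% falls in the override range (45%–50%), so the compensating-factor test applies.
Override check — reserves: 20.7 mo (ok); score: 810 (ok).
Both compensating conditions met → exception applies.

Approved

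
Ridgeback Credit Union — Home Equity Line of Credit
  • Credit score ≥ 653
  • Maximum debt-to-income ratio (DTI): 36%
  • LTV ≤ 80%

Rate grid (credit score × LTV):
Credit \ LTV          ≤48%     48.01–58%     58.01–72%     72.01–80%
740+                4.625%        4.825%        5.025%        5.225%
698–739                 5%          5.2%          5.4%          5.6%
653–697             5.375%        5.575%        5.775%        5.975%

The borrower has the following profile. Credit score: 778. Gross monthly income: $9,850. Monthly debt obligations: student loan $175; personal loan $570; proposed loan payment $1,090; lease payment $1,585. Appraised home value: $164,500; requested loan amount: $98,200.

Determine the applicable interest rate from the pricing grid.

Credit score 778 ≥ 653; Total monthly debts = (175 + 570 + 1,090 + 1,585) = 3,420. Debt-to-income = 3,420/9,850 = 34.7% — meets 36% limit
LTV = 98,200/164,500 = 59.7% ≤ 80%
Score 778 is in the 740+ band; LTV 59.7% is in the 58.01–72% band → 5.025%.

5.025%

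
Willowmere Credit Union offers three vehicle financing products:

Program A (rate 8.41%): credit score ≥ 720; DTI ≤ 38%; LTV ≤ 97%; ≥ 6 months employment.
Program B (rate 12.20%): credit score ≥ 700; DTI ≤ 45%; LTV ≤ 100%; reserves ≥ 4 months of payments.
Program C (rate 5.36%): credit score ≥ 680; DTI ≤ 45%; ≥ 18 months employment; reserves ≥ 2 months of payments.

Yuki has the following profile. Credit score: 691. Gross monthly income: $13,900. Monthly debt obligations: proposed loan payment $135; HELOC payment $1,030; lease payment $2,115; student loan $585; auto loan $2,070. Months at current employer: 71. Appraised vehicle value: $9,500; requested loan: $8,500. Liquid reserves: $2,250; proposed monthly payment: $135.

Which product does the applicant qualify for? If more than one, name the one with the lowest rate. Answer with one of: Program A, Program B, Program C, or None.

Program C

Total debts = (135 + 1,030 + 2,115 + 585 + 2,070) = 5,935; DTI = 5,935/13,900 = 42.7%.
LTV = 8,500/9,500 = 89.5%.
Reserves = 2,250/135 = 16.7 months.
Program A: score 691 < 720; DTI 42.7% > 38%; LTV 89.5% ≤ 97%; employment 71 ≥ 6 mo → does not qualify.
Program B: score 691 < 700; DTI 42.7% ≤ 45%; LTV 89.5% ≤ 100%; reserves 16.7 ≥ 4 mo → does not qualify.
Program C: score 691 ≥ 680; DTI 42.7% ≤ 45%; employment 71 ≥ 18 mo; reserves 16.7 ≥ 2 mo → qualifies.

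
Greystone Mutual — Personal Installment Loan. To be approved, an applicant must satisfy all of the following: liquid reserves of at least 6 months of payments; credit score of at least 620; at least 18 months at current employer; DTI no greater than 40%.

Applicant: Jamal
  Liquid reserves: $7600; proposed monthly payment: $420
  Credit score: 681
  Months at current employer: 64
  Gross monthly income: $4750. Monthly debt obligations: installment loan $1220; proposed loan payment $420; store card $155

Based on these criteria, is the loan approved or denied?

Approved

Reserves: 7,600 ÷ 420 = 18.1 months (meets 6-month minimum)
Credit score 681 ≥ 620 (meets)
Employment 64 ≥ 18 months
Total monthly debts = (1,220 + 420 + 155) = 1,795. Debt-to-income = 1,795/4,750 = 37.8% — meets 40% limit
All criteria satisfied.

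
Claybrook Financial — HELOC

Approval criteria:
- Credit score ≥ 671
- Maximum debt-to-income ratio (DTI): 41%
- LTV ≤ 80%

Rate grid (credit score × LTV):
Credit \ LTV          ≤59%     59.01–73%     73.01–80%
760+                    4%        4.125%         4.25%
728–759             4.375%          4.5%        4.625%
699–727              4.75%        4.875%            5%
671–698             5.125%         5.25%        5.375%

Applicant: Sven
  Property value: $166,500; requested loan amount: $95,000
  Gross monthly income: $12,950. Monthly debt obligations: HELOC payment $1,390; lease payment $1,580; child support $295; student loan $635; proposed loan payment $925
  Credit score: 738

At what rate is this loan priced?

4.375%

Credit score 738 ≥ 671; Total monthly debts = (1,390 + 1,580 + 295 + 635 + 925) = 4,825. DTI: 4,825 ÷ 12,950 = 37.3%, within the 41% cap
LTV = 95,000/166,500 = 57.1% ≤ 80%
Row: 738 falls in 728–759. Column: 57.1% falls in ≤59%. Rate = 4.375%.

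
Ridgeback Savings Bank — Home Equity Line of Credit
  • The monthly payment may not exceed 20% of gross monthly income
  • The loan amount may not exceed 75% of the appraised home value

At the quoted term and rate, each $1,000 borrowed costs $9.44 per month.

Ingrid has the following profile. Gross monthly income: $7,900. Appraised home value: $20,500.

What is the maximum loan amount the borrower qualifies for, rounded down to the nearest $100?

Payment cap: 20% × $7,900 = $1,580/month.
At $9.44 per $1,000, that supports 1,580/9.44 × 1,000 ≈ $167,372 → $167,300.
LTV cap: 75% × $20,500 = $15,375 → $15,300.
Binding constraint: loan-to-value.

$15,300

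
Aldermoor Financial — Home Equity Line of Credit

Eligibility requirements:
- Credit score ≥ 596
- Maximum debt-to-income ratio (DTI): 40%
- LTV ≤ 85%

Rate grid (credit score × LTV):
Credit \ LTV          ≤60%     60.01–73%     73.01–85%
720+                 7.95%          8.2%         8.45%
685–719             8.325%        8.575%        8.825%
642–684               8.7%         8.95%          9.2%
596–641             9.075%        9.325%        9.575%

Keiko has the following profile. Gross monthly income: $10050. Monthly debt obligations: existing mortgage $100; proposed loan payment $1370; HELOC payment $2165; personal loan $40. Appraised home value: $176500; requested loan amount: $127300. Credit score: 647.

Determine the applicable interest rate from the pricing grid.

8.95%

Credit score 647 ≥ 596; Total monthly debts = (100 + 1,370 + 2,165 + 40) = 3,675. DTI: 3,675 ÷ 10,050 = 36.6%, within the 40% cap
LTV = 127,300/176,500 = 72.1% ≤ 85%
Row: 647 falls in 642–684. Column: 72.1% falls in 60.01–73%. Rate = 8.95%.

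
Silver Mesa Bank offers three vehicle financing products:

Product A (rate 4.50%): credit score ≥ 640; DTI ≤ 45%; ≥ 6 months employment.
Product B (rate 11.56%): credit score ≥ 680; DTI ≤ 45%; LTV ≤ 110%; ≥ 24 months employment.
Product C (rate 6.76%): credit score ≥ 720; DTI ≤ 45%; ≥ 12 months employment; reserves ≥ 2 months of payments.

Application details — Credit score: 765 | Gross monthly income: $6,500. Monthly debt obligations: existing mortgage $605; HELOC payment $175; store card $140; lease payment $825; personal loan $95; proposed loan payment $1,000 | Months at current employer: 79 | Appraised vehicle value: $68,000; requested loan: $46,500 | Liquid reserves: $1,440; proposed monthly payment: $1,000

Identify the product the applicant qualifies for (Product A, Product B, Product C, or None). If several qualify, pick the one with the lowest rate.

Product A

Total debts = (605 + 175 + 140 + 825 + 95 + 1,000) = 2,840; DTI = 2,840/6,500 = 43.7%.
LTV = 46,500/68,000 = 68.4%.
Reserves = 1,440/1,000 = 1.4 months.
Product A: score 765 ≥ 640; DTI 43.7% ≤ 45%; employment 79 ≥ 6 mo → qualifies.
Product B: score 765 ≥ 680; DTI 43.7% ≤ 45%; LTV 68.4% ≤ 110%; employment 79 ≥ 24 mo → qualifies.
Product C: score 765 ≥ 720; DTI 43.7% ≤ 45%; employment 79 ≥ 12 mo; reserves 1.4 < 2 mo → does not qualify.
Qualifying: Product A, Product B. Lowest rate is 4.50% → Product A.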